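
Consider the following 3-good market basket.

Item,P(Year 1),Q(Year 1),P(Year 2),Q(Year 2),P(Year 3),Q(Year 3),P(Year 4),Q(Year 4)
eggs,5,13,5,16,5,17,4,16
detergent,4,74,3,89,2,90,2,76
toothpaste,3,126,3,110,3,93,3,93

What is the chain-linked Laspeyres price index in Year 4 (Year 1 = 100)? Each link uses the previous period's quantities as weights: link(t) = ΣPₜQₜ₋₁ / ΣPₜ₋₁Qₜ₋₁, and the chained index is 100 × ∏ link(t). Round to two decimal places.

Link Year 1→Year 2:
ΣP(Year 2)Q(Year 1) = 5×13 + 3×74 + 3×126 = 65 + 222 + 378 = 665
ΣP(Year 1)Q(Year 1) = 5×13 + 4×74 + 3×126 = 65 + 296 + 378 = 739
link = 665/739 = 0.899865
Link Year 2→Year 3:
ΣP(Year 3)Q(Year 2) = 5×16 + 2×89 + 3×110 = 80 + 178 + 330 = 588
ΣP(Year 2)Q(Year 2) = 5×16 + 3×89 + 3×110 = 80 + 267 + 330 = 677
link = 588/677 = 0.868538
Link Year 3→Year 4:
ΣP(Year 4)Q(Year 3) = 4×17 + 2×90 + 3×93 = 68 + 180 + 279 = 527
ΣP(Year 3)Q(Year 3) = 5×17 + 2×90 + 3×93 = 85 + 180 + 279 = 544
link = 527/544 = 0.968750
Chained index = 100 × 0.899865 × 0.868538 × 0.968750 = 75.7142

75.71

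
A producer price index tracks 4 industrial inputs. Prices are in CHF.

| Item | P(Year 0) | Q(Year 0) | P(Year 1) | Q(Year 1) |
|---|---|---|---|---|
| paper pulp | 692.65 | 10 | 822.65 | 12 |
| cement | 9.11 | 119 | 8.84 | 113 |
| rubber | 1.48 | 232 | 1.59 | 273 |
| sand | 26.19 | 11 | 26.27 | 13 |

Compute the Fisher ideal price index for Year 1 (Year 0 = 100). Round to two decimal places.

Laspeyres component (base-period weights):
ΣP(Year 1)Q(Year 0) = 822.65×10 + 8.84×119 + 1.59×232 + 26.27×11 = 8226.5 + 1051.96 + 368.88 + 288.97 = 9936.31
ΣP(Year 0)Q(Year 0) = 692.65×10 + 9.11×119 + 1.48×232 + 26.19×11 = 6926.5 + 1084.09 + 343.36 + 288.09 = 8642.04
L = 9936.31 / 8642.04 × 100 = 114.9764
Paasche component (current-period weights):
ΣP(Year 1)Q(Year 1) = 822.65×12 + 8.84×113 + 1.59×273 + 26.27×13 = 9871.8 + 998.92 + 434.07 + 341.51 = 11646.3
ΣP(Year 0)Q(Year 1) = 692.65×12 + 9.11×113 + 1.48×273 + 26.19×13 = 8311.8 + 1029.43 + 404.04 + 340.47 = 10085.74
P = 11646.3 / 10085.74 × 100 = 115.4729
Fisher = √(L × P) = √(114.9764 × 115.4729) = 115.2244

115.22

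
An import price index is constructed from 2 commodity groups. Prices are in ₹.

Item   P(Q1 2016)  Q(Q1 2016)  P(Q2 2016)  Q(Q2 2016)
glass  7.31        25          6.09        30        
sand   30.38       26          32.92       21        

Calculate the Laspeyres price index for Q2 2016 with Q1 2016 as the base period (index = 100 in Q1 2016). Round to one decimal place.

Laspeyres price index uses base-period quantities as weights.
ΣP(Q2 2016)·Q(Q1 2016) = 6.09×25 + 32.92×26 = 152.25 + 855.92 = 1008.17
ΣP(Q1 2016)·Q(Q1 2016) = 7.31×25 + 30.38×26 = 182.75 + 789.88 = 972.63
Index = 1008.17 / 972.63 × 100 = 103.6540

103.7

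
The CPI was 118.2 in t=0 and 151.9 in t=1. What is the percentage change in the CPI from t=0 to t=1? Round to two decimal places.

Change = (151.9 − 118.2) / 118.2 × 100
       = 33.7 / 118.2 × 100 = 28.5110%

28.51%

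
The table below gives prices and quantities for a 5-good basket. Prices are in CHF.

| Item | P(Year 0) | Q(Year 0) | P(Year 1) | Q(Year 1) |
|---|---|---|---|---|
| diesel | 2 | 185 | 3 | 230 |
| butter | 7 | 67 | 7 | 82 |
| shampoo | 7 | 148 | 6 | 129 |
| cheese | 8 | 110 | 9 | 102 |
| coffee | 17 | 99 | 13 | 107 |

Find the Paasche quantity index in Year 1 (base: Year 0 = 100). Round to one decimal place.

103.8

Paasche quantity index uses current-period prices as weights.
ΣP(Year 1)·Q(Year 1) = 3×230 + 7×82 + 6×129 + 9×102 + 13×107 = 690 + 574 + 774 + 918 + 1391 = 4347
ΣP(Year 1)·Q(Year 0) = 3×185 + 7×67 + 6×148 + 9×110 + 13×99 = 555 + 469 + 888 + 990 + 1287 = 4189
Index = 4347 / 4189 × 100 = 103.7718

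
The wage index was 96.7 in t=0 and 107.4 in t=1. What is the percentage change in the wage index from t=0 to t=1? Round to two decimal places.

11.07%

Change = (107.4 − 96.7) / 96.7 × 100
       = 10.7 / 96.7 × 100 = 11.0651%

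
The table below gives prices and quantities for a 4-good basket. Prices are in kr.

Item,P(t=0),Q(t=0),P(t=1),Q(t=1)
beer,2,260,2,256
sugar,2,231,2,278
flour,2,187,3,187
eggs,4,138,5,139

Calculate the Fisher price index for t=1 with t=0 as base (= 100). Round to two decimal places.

Laspeyres component (base-period weights):
ΣP(t=1)Q(t=0) = 2×260 + 2×231 + 3×187 + 5×138 = 520 + 462 + 561 + 690 = 2233
ΣP(t=0)Q(t=0) = 2×260 + 2×231 + 2×187 + 4×138 = 520 + 462 + 374 + 552 = 1908
L = 2233 / 1908 × 100 = 117.0335
Paasche component (current-period weights):
ΣP(t=1)Q(t=1) = 2×256 + 2×278 + 3×187 + 5×139 = 512 + 556 + 561 + 695 = 2324
ΣP(t=0)Q(t=1) = 2×256 + 2×278 + 2×187 + 4×139 = 512 + 556 + 374 + 556 = 1998
P = 2324 / 1998 × 100 = 116.3163
Fisher = √(L × P) = √(117.0335 × 116.3163) = 116.6744

116.67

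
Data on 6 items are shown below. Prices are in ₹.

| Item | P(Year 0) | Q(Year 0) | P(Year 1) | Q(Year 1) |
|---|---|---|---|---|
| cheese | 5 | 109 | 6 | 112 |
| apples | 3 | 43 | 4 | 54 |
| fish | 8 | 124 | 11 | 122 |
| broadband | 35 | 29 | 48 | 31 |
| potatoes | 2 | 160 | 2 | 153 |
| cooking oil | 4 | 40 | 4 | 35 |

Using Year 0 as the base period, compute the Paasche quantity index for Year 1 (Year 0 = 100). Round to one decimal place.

Paasche quantity index uses current-period prices as weights.
ΣP(Year 1)·Q(Year 1) = 6×112 + 4×54 + 11×122 + 48×31 + 2×153 + 4×35 = 672 + 216 + 1342 + 1488 + 306 + 140 = 4164
ΣP(Year 1)·Q(Year 0) = 6×109 + 4×43 + 11×124 + 48×29 + 2×160 + 4×40 = 654 + 172 + 1364 + 1392 + 320 + 160 = 4062
Index = 4164 / 4062 × 100 = 102.5111

102.5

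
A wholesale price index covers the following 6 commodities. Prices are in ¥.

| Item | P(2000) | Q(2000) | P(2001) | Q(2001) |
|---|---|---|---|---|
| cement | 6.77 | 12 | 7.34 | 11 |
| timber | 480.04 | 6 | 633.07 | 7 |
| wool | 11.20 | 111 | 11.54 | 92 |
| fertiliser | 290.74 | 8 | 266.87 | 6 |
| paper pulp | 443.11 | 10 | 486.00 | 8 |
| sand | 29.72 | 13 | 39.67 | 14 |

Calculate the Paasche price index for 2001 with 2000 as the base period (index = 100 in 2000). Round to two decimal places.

Paasche price index uses current-period quantities as weights.
ΣP(2001)·Q(2001) = 7.34×11 + 633.07×7 + 11.54×92 + 266.87×6 + 486.00×8 + 39.67×14 = 80.74 + 4431.49 + 1061.68 + 1601.22 + 3888 + 555.38 = 11618.51
ΣP(2000)·Q(2001) = 6.77×11 + 480.04×7 + 11.20×92 + 290.74×6 + 443.11×8 + 29.72×14 = 74.47 + 3360.28 + 1030.4 + 1744.44 + 3544.88 + 416.08 = 10170.55
Index = 11618.51 / 10170.55 × 100 = 114.2368

114.24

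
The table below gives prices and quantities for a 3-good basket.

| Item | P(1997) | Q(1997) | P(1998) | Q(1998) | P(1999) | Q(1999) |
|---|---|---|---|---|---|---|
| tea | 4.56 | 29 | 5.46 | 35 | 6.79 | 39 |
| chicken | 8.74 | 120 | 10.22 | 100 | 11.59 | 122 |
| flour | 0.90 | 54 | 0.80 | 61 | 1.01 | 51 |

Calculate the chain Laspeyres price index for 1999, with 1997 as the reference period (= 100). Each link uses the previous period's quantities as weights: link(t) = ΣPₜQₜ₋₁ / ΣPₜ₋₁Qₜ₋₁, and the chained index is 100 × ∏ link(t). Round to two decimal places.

Link 1997→1998:
ΣP(1998)Q(1997) = 5.46×29 + 10.22×120 + 0.80×54 = 158.34 + 1226.4 + 43.2 = 1427.94
ΣP(1997)Q(1997) = 4.56×29 + 8.74×120 + 0.90×54 = 132.24 + 1048.8 + 48.6 = 1229.64
link = 1427.94/1229.64 = 1.161267
Link 1998→1999:
ΣP(1999)Q(1998) = 6.79×35 + 11.59×100 + 1.01×61 = 237.65 + 1159 + 61.61 = 1458.26
ΣP(1998)Q(1998) = 5.46×35 + 10.22×100 + 0.80×61 = 191.1 + 1022 + 48.8 = 1261.9
link = 1458.26/1261.9 = 1.155607
Chained index = 100 × 1.161267 × 1.155607 = 134.1968

134.20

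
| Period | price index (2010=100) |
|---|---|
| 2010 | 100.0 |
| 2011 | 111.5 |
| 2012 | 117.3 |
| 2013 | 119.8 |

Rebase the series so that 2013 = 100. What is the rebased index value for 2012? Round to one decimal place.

97.9

Rebased(2012) = 117.3 / 119.8 × 100 = 97.9132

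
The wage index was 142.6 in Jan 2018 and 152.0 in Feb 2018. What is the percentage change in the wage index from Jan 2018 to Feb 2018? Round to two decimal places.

6.59%

Change = (152.0 − 142.6) / 142.6 × 100
       = 9.4 / 142.6 × 100 = 6.5919%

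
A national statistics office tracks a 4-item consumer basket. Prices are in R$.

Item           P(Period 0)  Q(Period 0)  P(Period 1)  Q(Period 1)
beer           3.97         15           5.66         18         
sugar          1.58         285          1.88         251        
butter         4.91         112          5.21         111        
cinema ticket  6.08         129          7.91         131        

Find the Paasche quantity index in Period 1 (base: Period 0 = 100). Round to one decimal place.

Paasche quantity index uses current-period prices as weights.
ΣP(Period 1)·Q(Period 1) = 5.66×18 + 1.88×251 + 5.21×111 + 7.91×131 = 101.88 + 471.88 + 578.31 + 1036.21 = 2188.28
ΣP(Period 1)·Q(Period 0) = 5.66×15 + 1.88×285 + 5.21×112 + 7.91×129 = 84.9 + 535.8 + 583.52 + 1020.39 = 2224.61
Index = 2188.28 / 2224.61 × 100 = 98.3669

98.4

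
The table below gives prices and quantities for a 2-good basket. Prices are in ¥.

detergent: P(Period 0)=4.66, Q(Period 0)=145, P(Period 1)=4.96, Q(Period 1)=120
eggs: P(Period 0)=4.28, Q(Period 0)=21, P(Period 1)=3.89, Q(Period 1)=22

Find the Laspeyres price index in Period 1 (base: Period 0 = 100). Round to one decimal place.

Laspeyres price index uses base-period quantities as weights.
ΣP(Period 1)·Q(Period 0) = 4.96×145 + 3.89×21 = 719.2 + 81.69 = 800.89
ΣP(Period 0)·Q(Period 0) = 4.66×145 + 4.28×21 = 675.7 + 89.88 = 765.58
Index = 800.89 / 765.58 × 100 = 104.6122

104.6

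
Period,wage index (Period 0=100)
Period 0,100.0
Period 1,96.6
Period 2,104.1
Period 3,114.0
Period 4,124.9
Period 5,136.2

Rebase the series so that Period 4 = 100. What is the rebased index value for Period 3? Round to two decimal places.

91.27

Rebased(Period 3) = 114.0 / 124.9 × 100 = 91.2730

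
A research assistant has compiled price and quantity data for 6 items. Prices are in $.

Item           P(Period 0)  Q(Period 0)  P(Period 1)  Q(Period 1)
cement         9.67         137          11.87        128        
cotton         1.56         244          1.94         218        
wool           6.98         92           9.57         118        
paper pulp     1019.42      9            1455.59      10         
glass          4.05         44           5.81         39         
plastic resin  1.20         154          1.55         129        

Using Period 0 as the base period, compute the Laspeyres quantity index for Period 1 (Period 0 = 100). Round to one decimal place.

108.6

Laspeyres quantity index uses base-period prices as weights.
ΣP(Period 0)·Q(Period 1) = 9.67×128 + 1.56×218 + 6.98×118 + 1019.42×10 + 4.05×39 + 1.20×129 = 1237.76 + 340.08 + 823.64 + 10194.2 + 157.95 + 154.8 = 12908.43
ΣP(Period 0)·Q(Period 0) = 9.67×137 + 1.56×244 + 6.98×92 + 1019.42×9 + 4.05×44 + 1.20×154 = 1324.79 + 380.64 + 642.16 + 9174.78 + 178.2 + 184.8 = 11885.37
Index = 12908.43 / 11885.37 × 100 = 108.6077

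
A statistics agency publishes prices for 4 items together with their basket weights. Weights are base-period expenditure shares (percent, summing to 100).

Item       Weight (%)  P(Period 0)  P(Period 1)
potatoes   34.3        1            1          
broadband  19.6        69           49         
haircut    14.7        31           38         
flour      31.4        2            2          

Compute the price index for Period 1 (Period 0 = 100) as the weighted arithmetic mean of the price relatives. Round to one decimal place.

potatoes: 34.3 × (1/1) = 34.3 × 1.000000 = 34.3000
broadband: 19.6 × (49/69) = 19.6 × 0.710145 = 13.9188
haircut: 14.7 × (38/31) = 14.7 × 1.225806 = 18.0194
flour: 31.4 × (2/2) = 31.4 × 1.000000 = 31.4000
Index = Σ wᵢ·(p₁ᵢ/p₀ᵢ) = 34.3000 + 13.9188 + 18.0194 + 31.4000 = 97.6382

97.6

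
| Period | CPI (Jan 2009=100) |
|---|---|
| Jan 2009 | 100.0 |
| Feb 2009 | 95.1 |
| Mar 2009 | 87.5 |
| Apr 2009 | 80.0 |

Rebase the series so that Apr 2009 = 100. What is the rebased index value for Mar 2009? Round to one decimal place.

Rebased(Mar 2009) = 87.5 / 80.0 × 100 = 109.3750

109.4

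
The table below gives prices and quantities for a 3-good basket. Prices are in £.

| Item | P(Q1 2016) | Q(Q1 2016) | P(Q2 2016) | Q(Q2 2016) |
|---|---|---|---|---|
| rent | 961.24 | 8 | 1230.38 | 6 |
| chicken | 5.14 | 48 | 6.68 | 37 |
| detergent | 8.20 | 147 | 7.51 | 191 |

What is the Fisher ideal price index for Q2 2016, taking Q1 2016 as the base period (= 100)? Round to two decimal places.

Laspeyres component (base-period weights):
ΣP(Q2 2016)Q(Q1 2016) = 1230.38×8 + 6.68×48 + 7.51×147 = 9843.04 + 320.64 + 1103.97 = 11267.65
ΣP(Q1 2016)Q(Q1 2016) = 961.24×8 + 5.14×48 + 8.20×147 = 7689.92 + 246.72 + 1205.4 = 9142.04
L = 11267.65 / 9142.04 × 100 = 123.2509
Paasche component (current-period weights):
ΣP(Q2 2016)Q(Q2 2016) = 1230.38×6 + 6.68×37 + 7.51×191 = 7382.28 + 247.16 + 1434.41 = 9063.85
ΣP(Q1 2016)Q(Q2 2016) = 961.24×6 + 5.14×37 + 8.20×191 = 5767.44 + 190.18 + 1566.2 = 7523.82
P = 9063.85 / 7523.82 × 100 = 120.4687
Fisher = √(L × P) = √(123.2509 × 120.4687) = 121.8519

121.85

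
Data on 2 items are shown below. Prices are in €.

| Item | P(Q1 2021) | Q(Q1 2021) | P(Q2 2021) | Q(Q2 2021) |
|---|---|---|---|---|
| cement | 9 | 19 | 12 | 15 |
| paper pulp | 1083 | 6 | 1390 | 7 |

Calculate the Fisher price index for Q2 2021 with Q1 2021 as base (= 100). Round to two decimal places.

Laspeyres component (base-period weights):
ΣP(Q2 2021)Q(Q1 2021) = 12×19 + 1390×6 = 228 + 8340 = 8568
ΣP(Q1 2021)Q(Q1 2021) = 9×19 + 1083×6 = 171 + 6498 = 6669
L = 8568 / 6669 × 100 = 128.4750
Paasche component (current-period weights):
ΣP(Q2 2021)Q(Q2 2021) = 12×15 + 1390×7 = 180 + 9730 = 9910
ΣP(Q1 2021)Q(Q2 2021) = 9×15 + 1083×7 = 135 + 7581 = 7716
P = 9910 / 7716 × 100 = 128.4344
Fisher = √(L × P) = √(128.4750 × 128.4344) = 128.4547

128.45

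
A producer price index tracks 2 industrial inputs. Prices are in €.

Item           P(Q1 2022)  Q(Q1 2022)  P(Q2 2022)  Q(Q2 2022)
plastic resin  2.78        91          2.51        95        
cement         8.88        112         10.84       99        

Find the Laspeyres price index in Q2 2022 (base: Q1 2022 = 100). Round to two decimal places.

115.63

Laspeyres price index uses base-period quantities as weights.
ΣP(Q2 2022)·Q(Q1 2022) = 2.51×91 + 10.84×112 = 228.41 + 1214.08 = 1442.49
ΣP(Q1 2022)·Q(Q1 2022) = 2.78×91 + 8.88×112 = 252.98 + 994.56 = 1247.54
Index = 1442.49 / 1247.54 × 100 = 115.6268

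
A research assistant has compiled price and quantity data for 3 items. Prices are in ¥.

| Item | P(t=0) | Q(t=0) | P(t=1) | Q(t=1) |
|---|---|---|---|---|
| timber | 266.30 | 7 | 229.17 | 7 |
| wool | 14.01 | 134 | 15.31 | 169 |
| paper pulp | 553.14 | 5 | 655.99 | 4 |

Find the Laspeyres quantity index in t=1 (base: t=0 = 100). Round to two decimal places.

99.04

Laspeyres quantity index uses base-period prices as weights.
ΣP(t=0)·Q(t=1) = 266.30×7 + 14.01×169 + 553.14×4 = 1864.1 + 2367.69 + 2212.56 = 6444.35
ΣP(t=0)·Q(t=0) = 266.30×7 + 14.01×134 + 553.14×5 = 1864.1 + 1877.34 + 2765.7 = 6507.14
Index = 6444.35 / 6507.14 × 100 = 99.0351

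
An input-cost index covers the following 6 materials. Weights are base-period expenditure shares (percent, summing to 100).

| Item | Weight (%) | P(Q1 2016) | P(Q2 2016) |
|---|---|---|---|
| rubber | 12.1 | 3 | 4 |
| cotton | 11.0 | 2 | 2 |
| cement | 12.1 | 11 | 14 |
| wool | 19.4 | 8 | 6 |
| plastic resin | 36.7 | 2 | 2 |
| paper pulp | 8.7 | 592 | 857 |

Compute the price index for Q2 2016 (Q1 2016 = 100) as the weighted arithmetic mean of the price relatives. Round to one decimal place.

106.4

rubber: 12.1 × (4/3) = 12.1 × 1.333333 = 16.1333
cotton: 11.0 × (2/2) = 11.0 × 1.000000 = 11.0000
cement: 12.1 × (14/11) = 12.1 × 1.272727 = 15.4000
wool: 19.4 × (6/8) = 19.4 × 0.750000 = 14.5500
plastic resin: 36.7 × (2/2) = 36.7 × 1.000000 = 36.7000
paper pulp: 8.7 × (857/592) = 8.7 × 1.447635 = 12.5944
Index = Σ wᵢ·(p₁ᵢ/p₀ᵢ) = 16.1333 + 11.0000 + 15.4000 + 14.5500 + 36.7000 + 12.5944 = 106.3778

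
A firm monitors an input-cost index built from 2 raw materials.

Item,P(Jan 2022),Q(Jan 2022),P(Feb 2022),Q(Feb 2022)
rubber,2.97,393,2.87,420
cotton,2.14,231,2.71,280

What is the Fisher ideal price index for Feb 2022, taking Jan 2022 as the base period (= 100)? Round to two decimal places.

Laspeyres component (base-period weights):
ΣP(Feb 2022)Q(Jan 2022) = 2.87×393 + 2.71×231 = 1127.91 + 626.01 = 1753.92
ΣP(Jan 2022)Q(Jan 2022) = 2.97×393 + 2.14×231 = 1167.21 + 494.34 = 1661.55
L = 1753.92 / 1661.55 × 100 = 105.5593
Paasche component (current-period weights):
ΣP(Feb 2022)Q(Feb 2022) = 2.87×420 + 2.71×280 = 1205.4 + 758.8 = 1964.2
ΣP(Jan 2022)Q(Feb 2022) = 2.97×420 + 2.14×280 = 1247.4 + 599.2 = 1846.6
P = 1964.2 / 1846.6 × 100 = 106.3685
Fisher = √(L × P) = √(105.5593 × 106.3685) = 105.9631

105.96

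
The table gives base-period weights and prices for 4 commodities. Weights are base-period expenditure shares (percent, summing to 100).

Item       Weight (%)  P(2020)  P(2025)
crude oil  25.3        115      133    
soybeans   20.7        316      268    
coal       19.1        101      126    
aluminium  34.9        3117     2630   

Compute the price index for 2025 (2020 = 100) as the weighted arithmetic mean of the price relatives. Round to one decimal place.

100.1

crude oil: 25.3 × (133/115) = 25.3 × 1.156522 = 29.2600
soybeans: 20.7 × (268/316) = 20.7 × 0.848101 = 17.5557
coal: 19.1 × (126/101) = 19.1 × 1.247525 = 23.8277
aluminium: 34.9 × (2630/3117) = 34.9 × 0.843760 = 29.4472
Index = Σ wᵢ·(p₁ᵢ/p₀ᵢ) = 29.2600 + 17.5557 + 23.8277 + 29.4472 = 100.0906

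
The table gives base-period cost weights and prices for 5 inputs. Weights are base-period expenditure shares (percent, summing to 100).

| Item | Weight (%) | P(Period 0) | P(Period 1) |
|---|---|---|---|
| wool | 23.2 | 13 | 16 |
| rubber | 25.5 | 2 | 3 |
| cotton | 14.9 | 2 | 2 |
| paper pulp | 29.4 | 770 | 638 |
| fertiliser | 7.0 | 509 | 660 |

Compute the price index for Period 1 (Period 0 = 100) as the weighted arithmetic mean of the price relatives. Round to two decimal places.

115.14

wool: 23.2 × (16/13) = 23.2 × 1.230769 = 28.5538
rubber: 25.5 × (3/2) = 25.5 × 1.500000 = 38.2500
cotton: 14.9 × (2/2) = 14.9 × 1.000000 = 14.9000
paper pulp: 29.4 × (638/770) = 29.4 × 0.828571 = 24.3600
fertiliser: 7.0 × (660/509) = 7.0 × 1.296660 = 9.0766
Index = Σ wᵢ·(p₁ᵢ/p₀ᵢ) = 28.5538 + 38.2500 + 14.9000 + 24.3600 + 9.0766 = 115.1405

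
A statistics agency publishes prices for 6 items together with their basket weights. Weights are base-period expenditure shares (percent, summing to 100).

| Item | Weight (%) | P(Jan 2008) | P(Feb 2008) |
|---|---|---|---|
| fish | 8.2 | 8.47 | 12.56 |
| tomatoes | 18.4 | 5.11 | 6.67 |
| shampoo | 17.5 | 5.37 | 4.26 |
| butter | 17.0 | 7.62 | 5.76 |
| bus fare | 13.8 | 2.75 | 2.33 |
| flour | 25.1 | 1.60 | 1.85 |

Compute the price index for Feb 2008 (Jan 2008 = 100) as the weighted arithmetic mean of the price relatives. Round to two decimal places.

103.62

fish: 8.2 × (12.56/8.47) = 8.2 × 1.482881 = 12.1596
tomatoes: 18.4 × (6.67/5.11) = 18.4 × 1.305284 = 24.0172
shampoo: 17.5 × (4.26/5.37) = 17.5 × 0.793296 = 13.8827
butter: 17.0 × (5.76/7.62) = 17.0 × 0.755906 = 12.8504
bus fare: 13.8 × (2.33/2.75) = 13.8 × 0.847273 = 11.6924
flour: 25.1 × (1.85/1.60) = 25.1 × 1.156250 = 29.0219
Index = Σ wᵢ·(p₁ᵢ/p₀ᵢ) = 12.1596 + 24.0172 + 13.8827 + 12.8504 + 11.6924 + 29.0219 = 103.6242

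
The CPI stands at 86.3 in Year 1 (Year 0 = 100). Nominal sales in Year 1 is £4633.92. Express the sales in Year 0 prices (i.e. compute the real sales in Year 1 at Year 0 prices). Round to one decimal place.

5369.5

Real = Nominal ÷ (Index/100) = 4633.92 ÷ (86.3/100)
     = 4633.92 ÷ 0.863 = 5369.5481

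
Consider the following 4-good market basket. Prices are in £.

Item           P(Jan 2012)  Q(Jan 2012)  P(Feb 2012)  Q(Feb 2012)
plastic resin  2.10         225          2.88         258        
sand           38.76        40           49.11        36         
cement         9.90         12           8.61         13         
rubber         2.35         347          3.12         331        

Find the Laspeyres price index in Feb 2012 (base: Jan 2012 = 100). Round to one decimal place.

128.4

Laspeyres price index uses base-period quantities as weights.
ΣP(Feb 2012)·Q(Jan 2012) = 2.88×225 + 49.11×40 + 8.61×12 + 3.12×347 = 648 + 1964.4 + 103.32 + 1082.64 = 3798.36
ΣP(Jan 2012)·Q(Jan 2012) = 2.10×225 + 38.76×40 + 9.90×12 + 2.35×347 = 472.5 + 1550.4 + 118.8 + 815.45 = 2957.15
Index = 3798.36 / 2957.15 × 100 = 128.4466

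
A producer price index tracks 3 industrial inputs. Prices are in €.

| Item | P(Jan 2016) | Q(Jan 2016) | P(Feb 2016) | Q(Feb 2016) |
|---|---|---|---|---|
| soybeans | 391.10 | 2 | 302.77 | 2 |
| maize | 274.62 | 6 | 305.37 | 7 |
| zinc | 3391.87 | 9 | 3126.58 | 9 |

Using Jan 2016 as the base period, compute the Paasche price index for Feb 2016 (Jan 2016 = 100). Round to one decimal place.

Paasche price index uses current-period quantities as weights.
ΣP(Feb 2016)·Q(Feb 2016) = 302.77×2 + 305.37×7 + 3126.58×9 = 605.54 + 2137.59 + 28139.22 = 30882.35
ΣP(Jan 2016)·Q(Feb 2016) = 391.10×2 + 274.62×7 + 3391.87×9 = 782.2 + 1922.34 + 30526.83 = 33231.37
Index = 30882.35 / 33231.37 × 100 = 92.9313

92.9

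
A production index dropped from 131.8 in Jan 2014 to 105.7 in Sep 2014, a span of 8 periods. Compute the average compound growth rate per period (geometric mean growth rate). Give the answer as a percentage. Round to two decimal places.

-2.72%

Growth factor = (105.7/131.8)^(1/8) = (0.801973)^(1/8) = 0.972792
Growth rate = 0.972792 − 1 = -0.027208 = -2.7208%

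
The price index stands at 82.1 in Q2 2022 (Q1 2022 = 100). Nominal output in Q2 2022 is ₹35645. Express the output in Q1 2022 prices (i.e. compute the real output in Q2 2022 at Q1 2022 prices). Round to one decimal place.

43416.6

Real = Nominal ÷ (Index/100) = 35645 ÷ (82.1/100)
     = 35645 ÷ 0.821 = 43416.5652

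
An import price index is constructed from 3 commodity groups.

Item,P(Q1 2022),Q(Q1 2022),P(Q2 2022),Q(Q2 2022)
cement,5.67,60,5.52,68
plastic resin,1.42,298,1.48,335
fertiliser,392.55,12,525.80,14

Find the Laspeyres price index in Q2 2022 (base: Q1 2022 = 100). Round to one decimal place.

129.4

Laspeyres price index uses base-period quantities as weights.
ΣP(Q2 2022)·Q(Q1 2022) = 5.52×60 + 1.48×298 + 525.80×12 = 331.2 + 441.04 + 6309.6 = 7081.84
ΣP(Q1 2022)·Q(Q1 2022) = 5.67×60 + 1.42×298 + 392.55×12 = 340.2 + 423.16 + 4710.6 = 5473.96
Index = 7081.84 / 5473.96 × 100 = 129.3733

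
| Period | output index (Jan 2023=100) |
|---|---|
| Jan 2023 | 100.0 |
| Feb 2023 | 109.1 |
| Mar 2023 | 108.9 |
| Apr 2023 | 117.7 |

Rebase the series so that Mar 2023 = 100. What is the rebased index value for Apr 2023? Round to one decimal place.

Rebased(Apr 2023) = 117.7 / 108.9 × 100 = 108.0808

108.1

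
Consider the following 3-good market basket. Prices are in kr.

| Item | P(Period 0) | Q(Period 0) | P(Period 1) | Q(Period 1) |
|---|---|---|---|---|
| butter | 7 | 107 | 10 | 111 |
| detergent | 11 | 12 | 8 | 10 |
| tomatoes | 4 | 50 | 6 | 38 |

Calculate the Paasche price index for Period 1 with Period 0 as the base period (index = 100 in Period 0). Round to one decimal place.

Paasche price index uses current-period quantities as weights.
ΣP(Period 1)·Q(Period 1) = 10×111 + 8×10 + 6×38 = 1110 + 80 + 228 = 1418
ΣP(Period 0)·Q(Period 1) = 7×111 + 11×10 + 4×38 = 777 + 110 + 152 = 1039
Index = 1418 / 1039 × 100 = 136.4774

136.5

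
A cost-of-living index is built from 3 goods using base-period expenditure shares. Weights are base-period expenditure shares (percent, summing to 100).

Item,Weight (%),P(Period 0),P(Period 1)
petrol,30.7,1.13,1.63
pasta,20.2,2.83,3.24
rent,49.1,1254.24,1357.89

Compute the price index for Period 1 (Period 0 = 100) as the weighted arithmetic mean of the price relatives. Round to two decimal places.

petrol: 30.7 × (1.63/1.13) = 30.7 × 1.442478 = 44.2841
pasta: 20.2 × (3.24/2.83) = 20.2 × 1.144876 = 23.1265
rent: 49.1 × (1357.89/1254.24) = 49.1 × 1.082640 = 53.1576
Index = Σ wᵢ·(p₁ᵢ/p₀ᵢ) = 44.2841 + 23.1265 + 53.1576 = 120.5682

120.57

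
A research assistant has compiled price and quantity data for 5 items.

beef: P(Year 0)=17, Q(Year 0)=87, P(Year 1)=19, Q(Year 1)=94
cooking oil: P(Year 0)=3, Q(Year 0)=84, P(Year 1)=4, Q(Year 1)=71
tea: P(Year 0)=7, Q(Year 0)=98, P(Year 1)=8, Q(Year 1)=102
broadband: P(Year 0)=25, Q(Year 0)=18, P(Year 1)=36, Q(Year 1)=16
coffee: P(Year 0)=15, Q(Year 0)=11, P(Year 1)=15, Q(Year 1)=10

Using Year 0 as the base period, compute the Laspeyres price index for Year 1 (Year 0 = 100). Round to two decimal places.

118.27

Laspeyres price index uses base-period quantities as weights.
ΣP(Year 1)·Q(Year 0) = 19×87 + 4×84 + 8×98 + 36×18 + 15×11 = 1653 + 336 + 784 + 648 + 165 = 3586
ΣP(Year 0)·Q(Year 0) = 17×87 + 3×84 + 7×98 + 25×18 + 15×11 = 1479 + 252 + 686 + 450 + 165 = 3032
Index = 3586 / 3032 × 100 = 118.2718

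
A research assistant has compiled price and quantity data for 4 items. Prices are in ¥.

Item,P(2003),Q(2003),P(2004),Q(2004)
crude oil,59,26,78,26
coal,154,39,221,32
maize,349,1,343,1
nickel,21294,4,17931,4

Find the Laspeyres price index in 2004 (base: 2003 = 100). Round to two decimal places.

Laspeyres price index uses base-period quantities as weights.
ΣP(2004)·Q(2003) = 78×26 + 221×39 + 343×1 + 17931×4 = 2028 + 8619 + 343 + 71724 = 82714
ΣP(2003)·Q(2003) = 59×26 + 154×39 + 349×1 + 21294×4 = 1534 + 6006 + 349 + 85176 = 93065
Index = 82714 / 93065 × 100 = 88.8777

88.88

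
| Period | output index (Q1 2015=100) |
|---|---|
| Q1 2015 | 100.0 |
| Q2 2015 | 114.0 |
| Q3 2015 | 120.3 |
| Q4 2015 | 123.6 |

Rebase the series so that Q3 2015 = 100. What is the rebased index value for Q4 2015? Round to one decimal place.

102.7

Rebased(Q4 2015) = 123.6 / 120.3 × 100 = 102.7431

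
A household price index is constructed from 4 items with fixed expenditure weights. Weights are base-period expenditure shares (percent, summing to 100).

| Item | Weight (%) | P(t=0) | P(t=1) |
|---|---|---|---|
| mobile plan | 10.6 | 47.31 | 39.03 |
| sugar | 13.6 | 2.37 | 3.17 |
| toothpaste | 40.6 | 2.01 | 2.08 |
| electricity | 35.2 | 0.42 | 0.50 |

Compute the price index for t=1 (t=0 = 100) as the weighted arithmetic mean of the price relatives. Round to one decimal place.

mobile plan: 10.6 × (39.03/47.31) = 10.6 × 0.824984 = 8.7448
sugar: 13.6 × (3.17/2.37) = 13.6 × 1.337553 = 18.1907
toothpaste: 40.6 × (2.08/2.01) = 40.6 × 1.034826 = 42.0139
electricity: 35.2 × (0.50/0.42) = 35.2 × 1.190476 = 41.9048
Index = Σ wᵢ·(p₁ᵢ/p₀ᵢ) = 8.7448 + 18.1907 + 42.0139 + 41.9048 = 110.8542

110.9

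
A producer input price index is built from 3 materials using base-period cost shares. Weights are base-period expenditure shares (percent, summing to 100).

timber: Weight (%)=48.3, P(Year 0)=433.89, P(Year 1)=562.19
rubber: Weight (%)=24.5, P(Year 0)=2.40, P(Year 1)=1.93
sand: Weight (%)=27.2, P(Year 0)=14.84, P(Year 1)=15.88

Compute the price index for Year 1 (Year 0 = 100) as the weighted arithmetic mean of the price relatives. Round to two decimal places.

111.39

timber: 48.3 × (562.19/433.89) = 48.3 × 1.295697 = 62.5822
rubber: 24.5 × (1.93/2.40) = 24.5 × 0.804167 = 19.7021
sand: 27.2 × (15.88/14.84) = 27.2 × 1.070081 = 29.1062
Index = Σ wᵢ·(p₁ᵢ/p₀ᵢ) = 62.5822 + 19.7021 + 29.1062 = 111.3905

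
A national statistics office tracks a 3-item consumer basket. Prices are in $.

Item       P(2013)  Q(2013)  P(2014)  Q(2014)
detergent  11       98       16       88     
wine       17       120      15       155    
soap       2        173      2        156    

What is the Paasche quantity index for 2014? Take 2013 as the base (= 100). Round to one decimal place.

108.9

Paasche quantity index uses current-period prices as weights.
ΣP(2014)·Q(2014) = 16×88 + 15×155 + 2×156 = 1408 + 2325 + 312 = 4045
ΣP(2014)·Q(2013) = 16×98 + 15×120 + 2×173 = 1568 + 1800 + 346 = 3714
Index = 4045 / 3714 × 100 = 108.9122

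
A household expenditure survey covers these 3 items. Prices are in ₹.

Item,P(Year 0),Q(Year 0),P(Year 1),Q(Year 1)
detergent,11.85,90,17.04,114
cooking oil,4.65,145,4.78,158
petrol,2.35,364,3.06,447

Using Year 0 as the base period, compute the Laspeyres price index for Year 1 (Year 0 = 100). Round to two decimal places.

Laspeyres price index uses base-period quantities as weights.
ΣP(Year 1)·Q(Year 0) = 17.04×90 + 4.78×145 + 3.06×364 = 1533.6 + 693.1 + 1113.84 = 3340.54
ΣP(Year 0)·Q(Year 0) = 11.85×90 + 4.65×145 + 2.35×364 = 1066.5 + 674.25 + 855.4 = 2596.15
Index = 3340.54 / 2596.15 × 100 = 128.6728

128.67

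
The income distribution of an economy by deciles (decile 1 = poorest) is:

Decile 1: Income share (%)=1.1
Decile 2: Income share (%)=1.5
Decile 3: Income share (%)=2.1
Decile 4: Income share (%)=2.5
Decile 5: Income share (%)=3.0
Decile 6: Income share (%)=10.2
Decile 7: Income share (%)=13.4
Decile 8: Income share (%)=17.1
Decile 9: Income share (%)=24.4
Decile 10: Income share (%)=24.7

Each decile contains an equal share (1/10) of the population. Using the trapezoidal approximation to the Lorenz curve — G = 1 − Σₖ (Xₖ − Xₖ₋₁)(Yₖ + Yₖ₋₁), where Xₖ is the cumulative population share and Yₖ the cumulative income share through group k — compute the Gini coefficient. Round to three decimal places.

0.488

Cumulative income shares Yₖ: 0.0110, 0.0260, 0.0470, 0.0720, 0.1020, 0.2040, 0.3380, 0.5090, 0.7530, 1.0000
Σ (Xₖ−Xₖ₋₁)(Yₖ+Yₖ₋₁) = (1/10)(0.0110+0.0000) + (1/10)(0.0260+0.0110) + (1/10)(0.0470+0.0260) + (1/10)(0.0720+0.0470) + (1/10)(0.1020+0.0720) + (1/10)(0.2040+0.1020) + (1/10)(0.3380+0.2040) + (1/10)(0.5090+0.3380) + (1/10)(0.7530+0.5090) + (1/10)(1.0000+0.7530)
  = 0.0011 + 0.0037 + 0.0073 + 0.0119 + 0.0174 + 0.0306 + 0.0542 + 0.0847 + 0.1262 + 0.1753 = 0.5124
G = 1 − 0.5124 = 0.4876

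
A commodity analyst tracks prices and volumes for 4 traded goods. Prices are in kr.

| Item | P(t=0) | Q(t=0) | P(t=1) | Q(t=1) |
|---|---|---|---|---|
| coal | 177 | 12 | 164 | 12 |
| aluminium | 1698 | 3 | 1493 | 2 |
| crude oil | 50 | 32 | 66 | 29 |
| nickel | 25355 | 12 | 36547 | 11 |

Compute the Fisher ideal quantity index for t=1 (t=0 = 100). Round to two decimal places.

91.38

Laspeyres component (base-period weights):
ΣP(t=0)Q(t=1) = 177×12 + 1698×2 + 50×29 + 25355×11 = 2124 + 3396 + 1450 + 278905 = 285875
ΣP(t=0)Q(t=0) = 177×12 + 1698×3 + 50×32 + 25355×12 = 2124 + 5094 + 1600 + 304260 = 313078
L = 285875 / 313078 × 100 = 91.3111
Paasche component (current-period weights):
ΣP(t=1)Q(t=1) = 164×12 + 1493×2 + 66×29 + 36547×11 = 1968 + 2986 + 1914 + 402017 = 408885
ΣP(t=1)Q(t=0) = 164×12 + 1493×3 + 66×32 + 36547×12 = 1968 + 4479 + 2112 + 438564 = 447123
P = 408885 / 447123 × 100 = 91.4480
Fisher = √(L × P) = √(91.3111 × 91.4480) = 91.3795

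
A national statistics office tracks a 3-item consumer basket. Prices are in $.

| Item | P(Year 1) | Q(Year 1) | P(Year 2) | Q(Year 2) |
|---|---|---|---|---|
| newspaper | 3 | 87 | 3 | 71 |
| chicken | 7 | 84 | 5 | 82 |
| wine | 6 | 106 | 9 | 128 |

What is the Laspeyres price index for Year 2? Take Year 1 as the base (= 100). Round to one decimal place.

110.1

Laspeyres price index uses base-period quantities as weights.
ΣP(Year 2)·Q(Year 1) = 3×87 + 5×84 + 9×106 = 261 + 420 + 954 = 1635
ΣP(Year 1)·Q(Year 1) = 3×87 + 7×84 + 6×106 = 261 + 588 + 636 = 1485
Index = 1635 / 1485 × 100 = 110.1010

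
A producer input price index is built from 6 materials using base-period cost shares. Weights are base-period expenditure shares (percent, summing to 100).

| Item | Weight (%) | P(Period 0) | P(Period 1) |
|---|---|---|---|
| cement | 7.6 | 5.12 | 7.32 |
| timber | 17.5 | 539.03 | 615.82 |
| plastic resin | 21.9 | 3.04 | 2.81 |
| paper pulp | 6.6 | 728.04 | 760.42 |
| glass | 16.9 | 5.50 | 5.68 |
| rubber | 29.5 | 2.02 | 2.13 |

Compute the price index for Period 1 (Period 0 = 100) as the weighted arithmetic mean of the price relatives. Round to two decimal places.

106.55

cement: 7.6 × (7.32/5.12) = 7.6 × 1.429688 = 10.8656
timber: 17.5 × (615.82/539.03) = 17.5 × 1.142460 = 19.9930
plastic resin: 21.9 × (2.81/3.04) = 21.9 × 0.924342 = 20.2431
paper pulp: 6.6 × (760.42/728.04) = 6.6 × 1.044476 = 6.8935
glass: 16.9 × (5.68/5.50) = 16.9 × 1.032727 = 17.4531
rubber: 29.5 × (2.13/2.02) = 29.5 × 1.054455 = 31.1064
Index = Σ wᵢ·(p₁ᵢ/p₀ᵢ) = 10.8656 + 19.9930 + 20.2431 + 6.8935 + 17.4531 + 31.1064 = 106.5548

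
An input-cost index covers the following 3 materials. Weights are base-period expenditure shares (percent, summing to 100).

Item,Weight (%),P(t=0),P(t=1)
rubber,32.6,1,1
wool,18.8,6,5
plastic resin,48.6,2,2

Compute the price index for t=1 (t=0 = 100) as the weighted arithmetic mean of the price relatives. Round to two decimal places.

96.87

rubber: 32.6 × (1/1) = 32.6 × 1.000000 = 32.6000
wool: 18.8 × (5/6) = 18.8 × 0.833333 = 15.6667
plastic resin: 48.6 × (2/2) = 48.6 × 1.000000 = 48.6000
Index = Σ wᵢ·(p₁ᵢ/p₀ᵢ) = 32.6000 + 15.6667 + 48.6000 = 96.8667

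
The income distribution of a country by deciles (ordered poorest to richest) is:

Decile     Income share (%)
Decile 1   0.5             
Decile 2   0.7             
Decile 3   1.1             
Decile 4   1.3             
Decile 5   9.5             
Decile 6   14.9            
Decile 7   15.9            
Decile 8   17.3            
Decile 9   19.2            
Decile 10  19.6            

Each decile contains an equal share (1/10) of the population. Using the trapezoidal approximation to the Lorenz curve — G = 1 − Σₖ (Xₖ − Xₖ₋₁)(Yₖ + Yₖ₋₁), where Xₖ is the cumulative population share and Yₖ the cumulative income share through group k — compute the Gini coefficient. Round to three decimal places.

0.432

Cumulative income shares Yₖ: 0.0050, 0.0120, 0.0230, 0.0360, 0.1310, 0.2800, 0.4390, 0.6120, 0.8040, 1.0000
Σ (Xₖ−Xₖ₋₁)(Yₖ+Yₖ₋₁) = (1/10)(0.0050+0.0000) + (1/10)(0.0120+0.0050) + (1/10)(0.0230+0.0120) + (1/10)(0.0360+0.0230) + (1/10)(0.1310+0.0360) + (1/10)(0.2800+0.1310) + (1/10)(0.4390+0.2800) + (1/10)(0.6120+0.4390) + (1/10)(0.8040+0.6120) + (1/10)(1.0000+0.8040)
  = 0.0005 + 0.0017 + 0.0035 + 0.0059 + 0.0167 + 0.0411 + 0.0719 + 0.1051 + 0.1416 + 0.1804 = 0.5684
G = 1 − 0.5684 = 0.4316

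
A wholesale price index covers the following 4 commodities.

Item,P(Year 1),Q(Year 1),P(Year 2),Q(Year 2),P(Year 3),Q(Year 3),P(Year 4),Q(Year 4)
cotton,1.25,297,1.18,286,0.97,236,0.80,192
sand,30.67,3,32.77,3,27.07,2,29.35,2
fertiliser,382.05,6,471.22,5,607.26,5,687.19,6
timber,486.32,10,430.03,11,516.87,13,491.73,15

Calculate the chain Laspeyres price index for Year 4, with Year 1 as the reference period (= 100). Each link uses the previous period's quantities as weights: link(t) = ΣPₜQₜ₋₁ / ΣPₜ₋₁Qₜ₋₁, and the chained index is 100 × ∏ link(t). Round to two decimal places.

Link Year 1→Year 2:
ΣP(Year 2)Q(Year 1) = 1.18×297 + 32.77×3 + 471.22×6 + 430.03×10 = 350.46 + 98.31 + 2827.32 + 4300.3 = 7576.39
ΣP(Year 1)Q(Year 1) = 1.25×297 + 30.67×3 + 382.05×6 + 486.32×10 = 371.25 + 92.01 + 2292.3 + 4863.2 = 7618.76
link = 7576.39/7618.76 = 0.994439
Link Year 2→Year 3:
ΣP(Year 3)Q(Year 2) = 0.97×286 + 27.07×3 + 607.26×5 + 516.87×11 = 277.42 + 81.21 + 3036.3 + 5685.57 = 9080.5
ΣP(Year 2)Q(Year 2) = 1.18×286 + 32.77×3 + 471.22×5 + 430.03×11 = 337.48 + 98.31 + 2356.1 + 4730.33 = 7522.22
link = 9080.5/7522.22 = 1.207157
Link Year 3→Year 4:
ΣP(Year 4)Q(Year 3) = 0.80×236 + 29.35×2 + 687.19×5 + 491.73×13 = 188.8 + 58.7 + 3435.95 + 6392.49 = 10075.94
ΣP(Year 3)Q(Year 3) = 0.97×236 + 27.07×2 + 607.26×5 + 516.87×13 = 228.92 + 54.14 + 3036.3 + 6719.31 = 10038.67
link = 10075.94/10038.67 = 1.003713
Chained index = 100 × 0.994439 × 1.207157 × 1.003713 = 120.4900

120.49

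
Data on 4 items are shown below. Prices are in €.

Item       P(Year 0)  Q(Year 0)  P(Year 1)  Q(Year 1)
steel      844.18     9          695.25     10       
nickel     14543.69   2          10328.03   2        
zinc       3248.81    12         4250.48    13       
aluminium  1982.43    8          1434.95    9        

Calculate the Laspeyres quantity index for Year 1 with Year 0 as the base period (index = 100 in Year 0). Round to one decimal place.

Laspeyres quantity index uses base-period prices as weights.
ΣP(Year 0)·Q(Year 1) = 844.18×10 + 14543.69×2 + 3248.81×13 + 1982.43×9 = 8441.8 + 29087.38 + 42234.53 + 17841.87 = 97605.58
ΣP(Year 0)·Q(Year 0) = 844.18×9 + 14543.69×2 + 3248.81×12 + 1982.43×8 = 7597.62 + 29087.38 + 38985.72 + 15859.44 = 91530.16
Index = 97605.58 / 91530.16 × 100 = 106.6376

106.6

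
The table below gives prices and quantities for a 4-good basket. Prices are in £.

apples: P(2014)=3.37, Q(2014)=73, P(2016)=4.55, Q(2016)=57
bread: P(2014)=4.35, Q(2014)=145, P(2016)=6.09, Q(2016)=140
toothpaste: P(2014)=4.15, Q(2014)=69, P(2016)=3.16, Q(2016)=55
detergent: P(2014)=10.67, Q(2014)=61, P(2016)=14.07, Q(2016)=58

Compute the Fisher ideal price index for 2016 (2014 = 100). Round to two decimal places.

126.92

Laspeyres component (base-period weights):
ΣP(2016)Q(2014) = 4.55×73 + 6.09×145 + 3.16×69 + 14.07×61 = 332.15 + 883.05 + 218.04 + 858.27 = 2291.51
ΣP(2014)Q(2014) = 3.37×73 + 4.35×145 + 4.15×69 + 10.67×61 = 246.01 + 630.75 + 286.35 + 650.87 = 1813.98
L = 2291.51 / 1813.98 × 100 = 126.3250
Paasche component (current-period weights):
ΣP(2016)Q(2016) = 4.55×57 + 6.09×140 + 3.16×55 + 14.07×58 = 259.35 + 852.6 + 173.8 + 816.06 = 2101.81
ΣP(2014)Q(2016) = 3.37×57 + 4.35×140 + 4.15×55 + 10.67×58 = 192.09 + 609 + 228.25 + 618.86 = 1648.2
P = 2101.81 / 1648.2 × 100 = 127.5215
Fisher = √(L × P) = √(126.3250 × 127.5215) = 126.9219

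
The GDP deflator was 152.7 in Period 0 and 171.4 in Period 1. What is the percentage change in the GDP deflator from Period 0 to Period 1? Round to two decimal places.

Change = (171.4 − 152.7) / 152.7 × 100
       = 18.7 / 152.7 × 100 = 12.2462%

12.25%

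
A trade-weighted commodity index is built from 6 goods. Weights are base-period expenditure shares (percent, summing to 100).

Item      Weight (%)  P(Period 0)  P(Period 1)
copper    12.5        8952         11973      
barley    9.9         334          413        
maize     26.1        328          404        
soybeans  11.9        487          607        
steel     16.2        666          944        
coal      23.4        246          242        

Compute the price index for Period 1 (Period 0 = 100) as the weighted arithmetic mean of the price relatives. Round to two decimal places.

copper: 12.5 × (11973/8952) = 12.5 × 1.337466 = 16.7183
barley: 9.9 × (413/334) = 9.9 × 1.236527 = 12.2416
maize: 26.1 × (404/328) = 26.1 × 1.231707 = 32.1476
soybeans: 11.9 × (607/487) = 11.9 × 1.246407 = 14.8322
steel: 16.2 × (944/666) = 16.2 × 1.417417 = 22.9622
coal: 23.4 × (242/246) = 23.4 × 0.983740 = 23.0195
Index = Σ wᵢ·(p₁ᵢ/p₀ᵢ) = 16.7183 + 12.2416 + 32.1476 + 14.8322 + 22.9622 + 23.0195 = 121.9214

121.92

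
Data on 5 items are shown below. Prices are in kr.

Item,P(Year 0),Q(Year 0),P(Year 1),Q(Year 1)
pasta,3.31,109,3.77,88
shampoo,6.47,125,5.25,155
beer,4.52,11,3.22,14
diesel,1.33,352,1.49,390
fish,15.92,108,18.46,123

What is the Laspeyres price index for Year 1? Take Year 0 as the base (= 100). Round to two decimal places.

106.28

Laspeyres price index uses base-period quantities as weights.
ΣP(Year 1)·Q(Year 0) = 3.77×109 + 5.25×125 + 3.22×11 + 1.49×352 + 18.46×108 = 410.93 + 656.25 + 35.42 + 524.48 + 1993.68 = 3620.76
ΣP(Year 0)·Q(Year 0) = 3.31×109 + 6.47×125 + 4.52×11 + 1.33×352 + 15.92×108 = 360.79 + 808.75 + 49.72 + 468.16 + 1719.36 = 3406.78
Index = 3620.76 / 3406.78 × 100 = 106.2810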